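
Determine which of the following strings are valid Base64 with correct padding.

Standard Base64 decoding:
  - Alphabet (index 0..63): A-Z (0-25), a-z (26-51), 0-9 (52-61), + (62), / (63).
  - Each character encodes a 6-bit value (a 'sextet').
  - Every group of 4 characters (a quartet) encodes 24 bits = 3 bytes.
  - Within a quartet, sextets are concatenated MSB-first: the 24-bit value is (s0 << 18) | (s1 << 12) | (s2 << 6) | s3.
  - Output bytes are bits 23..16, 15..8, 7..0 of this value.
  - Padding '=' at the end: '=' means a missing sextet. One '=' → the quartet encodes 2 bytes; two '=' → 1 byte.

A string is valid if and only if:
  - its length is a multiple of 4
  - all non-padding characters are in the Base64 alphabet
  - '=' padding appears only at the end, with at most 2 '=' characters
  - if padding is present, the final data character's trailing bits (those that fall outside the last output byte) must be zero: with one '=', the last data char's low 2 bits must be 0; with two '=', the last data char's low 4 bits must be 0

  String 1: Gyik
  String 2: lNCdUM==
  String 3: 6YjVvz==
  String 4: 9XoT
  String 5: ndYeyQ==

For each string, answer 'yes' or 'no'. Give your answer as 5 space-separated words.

String 1: 'Gyik' → valid
String 2: 'lNCdUM==' → invalid (bad trailing bits)
String 3: '6YjVvz==' → invalid (bad trailing bits)
String 4: '9XoT' → valid
String 5: 'ndYeyQ==' → valid

Answer: yes no no yes yes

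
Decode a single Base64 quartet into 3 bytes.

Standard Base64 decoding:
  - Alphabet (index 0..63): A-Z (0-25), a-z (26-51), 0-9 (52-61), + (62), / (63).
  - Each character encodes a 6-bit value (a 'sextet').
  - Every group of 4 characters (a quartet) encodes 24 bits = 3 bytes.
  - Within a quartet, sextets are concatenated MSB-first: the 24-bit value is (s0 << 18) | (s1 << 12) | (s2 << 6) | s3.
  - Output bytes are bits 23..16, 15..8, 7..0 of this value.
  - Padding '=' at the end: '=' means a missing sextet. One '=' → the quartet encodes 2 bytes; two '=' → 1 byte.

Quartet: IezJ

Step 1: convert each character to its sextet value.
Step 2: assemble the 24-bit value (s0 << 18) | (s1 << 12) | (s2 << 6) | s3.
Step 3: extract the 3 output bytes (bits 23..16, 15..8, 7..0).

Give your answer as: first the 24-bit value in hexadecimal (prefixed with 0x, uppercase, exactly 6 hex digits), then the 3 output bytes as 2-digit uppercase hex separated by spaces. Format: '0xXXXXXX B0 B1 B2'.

Sextets: I=8, e=30, z=51, J=9
24-bit: (8<<18) | (30<<12) | (51<<6) | 9
      = 0x200000 | 0x01E000 | 0x000CC0 | 0x000009
      = 0x21ECC9
Bytes: (v>>16)&0xFF=21, (v>>8)&0xFF=EC, v&0xFF=C9

Answer: 0x21ECC9 21 EC C9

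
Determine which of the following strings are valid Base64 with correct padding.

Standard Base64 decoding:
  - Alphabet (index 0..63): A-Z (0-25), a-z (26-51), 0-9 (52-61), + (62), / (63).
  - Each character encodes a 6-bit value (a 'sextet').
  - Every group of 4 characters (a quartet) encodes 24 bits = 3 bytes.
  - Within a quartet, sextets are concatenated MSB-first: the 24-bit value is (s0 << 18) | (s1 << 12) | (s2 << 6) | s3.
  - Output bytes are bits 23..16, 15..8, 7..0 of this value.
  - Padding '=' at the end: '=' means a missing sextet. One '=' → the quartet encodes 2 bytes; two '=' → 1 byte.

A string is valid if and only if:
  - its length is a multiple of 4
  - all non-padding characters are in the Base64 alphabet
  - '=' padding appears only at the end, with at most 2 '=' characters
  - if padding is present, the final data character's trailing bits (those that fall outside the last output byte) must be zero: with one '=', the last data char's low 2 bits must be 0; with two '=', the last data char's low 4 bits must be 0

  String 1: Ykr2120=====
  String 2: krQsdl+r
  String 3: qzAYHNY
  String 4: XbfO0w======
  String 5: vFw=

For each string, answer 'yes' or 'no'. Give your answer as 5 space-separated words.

String 1: 'Ykr2120=====' → invalid (5 pad chars (max 2))
String 2: 'krQsdl+r' → valid
String 3: 'qzAYHNY' → invalid (len=7 not mult of 4)
String 4: 'XbfO0w======' → invalid (6 pad chars (max 2))
String 5: 'vFw=' → valid

Answer: no yes no no yes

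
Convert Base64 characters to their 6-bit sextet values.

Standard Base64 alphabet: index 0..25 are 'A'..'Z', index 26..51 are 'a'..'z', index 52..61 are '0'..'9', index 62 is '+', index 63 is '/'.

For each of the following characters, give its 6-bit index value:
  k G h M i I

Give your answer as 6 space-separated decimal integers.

'k': a..z range, 26 + ord('k') − ord('a') = 36
'G': A..Z range, ord('G') − ord('A') = 6
'h': a..z range, 26 + ord('h') − ord('a') = 33
'M': A..Z range, ord('M') − ord('A') = 12
'i': a..z range, 26 + ord('i') − ord('a') = 34
'I': A..Z range, ord('I') − ord('A') = 8

Answer: 36 6 33 12 34 8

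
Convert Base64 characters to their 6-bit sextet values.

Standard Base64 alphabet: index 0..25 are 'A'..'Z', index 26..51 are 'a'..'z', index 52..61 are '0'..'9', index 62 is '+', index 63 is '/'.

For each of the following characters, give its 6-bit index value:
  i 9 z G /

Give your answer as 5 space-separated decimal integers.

Answer: 34 61 51 6 63

Derivation:
'i': a..z range, 26 + ord('i') − ord('a') = 34
'9': 0..9 range, 52 + ord('9') − ord('0') = 61
'z': a..z range, 26 + ord('z') − ord('a') = 51
'G': A..Z range, ord('G') − ord('A') = 6
'/': index 63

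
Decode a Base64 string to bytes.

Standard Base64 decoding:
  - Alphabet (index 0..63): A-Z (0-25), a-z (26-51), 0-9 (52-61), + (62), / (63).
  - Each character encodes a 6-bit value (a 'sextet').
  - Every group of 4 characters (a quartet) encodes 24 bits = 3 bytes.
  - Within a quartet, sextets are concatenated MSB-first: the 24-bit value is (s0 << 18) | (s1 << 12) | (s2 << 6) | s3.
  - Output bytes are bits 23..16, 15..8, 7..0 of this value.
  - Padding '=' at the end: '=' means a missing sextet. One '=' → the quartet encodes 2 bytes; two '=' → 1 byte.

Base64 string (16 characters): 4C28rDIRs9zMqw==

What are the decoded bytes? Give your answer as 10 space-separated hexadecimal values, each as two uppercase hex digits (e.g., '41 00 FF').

After char 0 ('4'=56): chars_in_quartet=1 acc=0x38 bytes_emitted=0
After char 1 ('C'=2): chars_in_quartet=2 acc=0xE02 bytes_emitted=0
After char 2 ('2'=54): chars_in_quartet=3 acc=0x380B6 bytes_emitted=0
After char 3 ('8'=60): chars_in_quartet=4 acc=0xE02DBC -> emit E0 2D BC, reset; bytes_emitted=3
After char 4 ('r'=43): chars_in_quartet=1 acc=0x2B bytes_emitted=3
After char 5 ('D'=3): chars_in_quartet=2 acc=0xAC3 bytes_emitted=3
After char 6 ('I'=8): chars_in_quartet=3 acc=0x2B0C8 bytes_emitted=3
After char 7 ('R'=17): chars_in_quartet=4 acc=0xAC3211 -> emit AC 32 11, reset; bytes_emitted=6
After char 8 ('s'=44): chars_in_quartet=1 acc=0x2C bytes_emitted=6
After char 9 ('9'=61): chars_in_quartet=2 acc=0xB3D bytes_emitted=6
After char 10 ('z'=51): chars_in_quartet=3 acc=0x2CF73 bytes_emitted=6
After char 11 ('M'=12): chars_in_quartet=4 acc=0xB3DCCC -> emit B3 DC CC, reset; bytes_emitted=9
After char 12 ('q'=42): chars_in_quartet=1 acc=0x2A bytes_emitted=9
After char 13 ('w'=48): chars_in_quartet=2 acc=0xAB0 bytes_emitted=9
Padding '==': partial quartet acc=0xAB0 -> emit AB; bytes_emitted=10

Answer: E0 2D BC AC 32 11 B3 DC CC AB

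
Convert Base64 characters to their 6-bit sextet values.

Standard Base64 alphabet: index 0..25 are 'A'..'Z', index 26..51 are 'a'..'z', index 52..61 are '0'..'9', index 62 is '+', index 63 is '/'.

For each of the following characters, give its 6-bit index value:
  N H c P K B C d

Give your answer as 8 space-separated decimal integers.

Answer: 13 7 28 15 10 1 2 29

Derivation:
'N': A..Z range, ord('N') − ord('A') = 13
'H': A..Z range, ord('H') − ord('A') = 7
'c': a..z range, 26 + ord('c') − ord('a') = 28
'P': A..Z range, ord('P') − ord('A') = 15
'K': A..Z range, ord('K') − ord('A') = 10
'B': A..Z range, ord('B') − ord('A') = 1
'C': A..Z range, ord('C') − ord('A') = 2
'd': a..z range, 26 + ord('d') − ord('a') = 29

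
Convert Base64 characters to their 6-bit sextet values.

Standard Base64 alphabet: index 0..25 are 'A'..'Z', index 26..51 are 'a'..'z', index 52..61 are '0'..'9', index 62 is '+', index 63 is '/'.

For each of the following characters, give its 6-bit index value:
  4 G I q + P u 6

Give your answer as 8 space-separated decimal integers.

'4': 0..9 range, 52 + ord('4') − ord('0') = 56
'G': A..Z range, ord('G') − ord('A') = 6
'I': A..Z range, ord('I') − ord('A') = 8
'q': a..z range, 26 + ord('q') − ord('a') = 42
'+': index 62
'P': A..Z range, ord('P') − ord('A') = 15
'u': a..z range, 26 + ord('u') − ord('a') = 46
'6': 0..9 range, 52 + ord('6') − ord('0') = 58

Answer: 56 6 8 42 62 15 46 58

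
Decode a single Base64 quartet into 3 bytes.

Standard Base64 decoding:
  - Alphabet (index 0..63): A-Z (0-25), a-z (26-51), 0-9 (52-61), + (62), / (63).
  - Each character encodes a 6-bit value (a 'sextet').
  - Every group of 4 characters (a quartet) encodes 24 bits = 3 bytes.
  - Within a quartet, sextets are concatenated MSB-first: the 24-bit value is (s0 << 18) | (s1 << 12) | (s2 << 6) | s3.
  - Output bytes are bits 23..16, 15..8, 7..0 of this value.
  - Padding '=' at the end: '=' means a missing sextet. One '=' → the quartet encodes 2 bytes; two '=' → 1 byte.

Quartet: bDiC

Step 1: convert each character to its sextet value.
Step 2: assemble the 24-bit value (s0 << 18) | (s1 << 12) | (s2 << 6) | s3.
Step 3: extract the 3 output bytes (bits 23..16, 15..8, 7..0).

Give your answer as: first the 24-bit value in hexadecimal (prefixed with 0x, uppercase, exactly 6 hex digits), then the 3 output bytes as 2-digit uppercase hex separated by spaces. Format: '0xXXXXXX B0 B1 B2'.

Answer: 0x6C3882 6C 38 82

Derivation:
Sextets: b=27, D=3, i=34, C=2
24-bit: (27<<18) | (3<<12) | (34<<6) | 2
      = 0x6C0000 | 0x003000 | 0x000880 | 0x000002
      = 0x6C3882
Bytes: (v>>16)&0xFF=6C, (v>>8)&0xFF=38, v&0xFF=82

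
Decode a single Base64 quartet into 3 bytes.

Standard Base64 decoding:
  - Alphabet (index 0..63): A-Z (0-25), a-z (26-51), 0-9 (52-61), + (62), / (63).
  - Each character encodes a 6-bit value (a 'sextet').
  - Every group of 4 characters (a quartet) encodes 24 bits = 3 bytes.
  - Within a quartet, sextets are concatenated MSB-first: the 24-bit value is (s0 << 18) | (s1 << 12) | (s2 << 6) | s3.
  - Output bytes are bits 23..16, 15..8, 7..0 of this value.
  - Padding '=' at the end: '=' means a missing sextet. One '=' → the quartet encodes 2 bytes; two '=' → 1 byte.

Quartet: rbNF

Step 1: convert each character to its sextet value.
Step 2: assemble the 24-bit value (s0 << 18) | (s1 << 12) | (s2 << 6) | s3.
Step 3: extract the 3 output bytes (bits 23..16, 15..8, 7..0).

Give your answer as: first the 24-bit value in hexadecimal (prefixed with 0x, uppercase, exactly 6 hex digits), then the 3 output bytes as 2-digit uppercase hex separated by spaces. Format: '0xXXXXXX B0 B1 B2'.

Answer: 0xADB345 AD B3 45

Derivation:
Sextets: r=43, b=27, N=13, F=5
24-bit: (43<<18) | (27<<12) | (13<<6) | 5
      = 0xAC0000 | 0x01B000 | 0x000340 | 0x000005
      = 0xADB345
Bytes: (v>>16)&0xFF=AD, (v>>8)&0xFF=B3, v&0xFF=45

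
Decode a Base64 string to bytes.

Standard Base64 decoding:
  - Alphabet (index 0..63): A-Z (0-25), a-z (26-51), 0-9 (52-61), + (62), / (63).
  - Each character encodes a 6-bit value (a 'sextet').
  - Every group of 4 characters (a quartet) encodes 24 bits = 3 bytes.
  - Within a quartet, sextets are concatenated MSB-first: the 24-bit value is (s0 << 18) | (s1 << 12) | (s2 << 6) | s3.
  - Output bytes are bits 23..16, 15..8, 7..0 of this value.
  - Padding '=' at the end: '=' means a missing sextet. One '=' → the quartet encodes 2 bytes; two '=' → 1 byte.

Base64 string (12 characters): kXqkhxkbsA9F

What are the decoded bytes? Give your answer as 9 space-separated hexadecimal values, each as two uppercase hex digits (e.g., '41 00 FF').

After char 0 ('k'=36): chars_in_quartet=1 acc=0x24 bytes_emitted=0
After char 1 ('X'=23): chars_in_quartet=2 acc=0x917 bytes_emitted=0
After char 2 ('q'=42): chars_in_quartet=3 acc=0x245EA bytes_emitted=0
After char 3 ('k'=36): chars_in_quartet=4 acc=0x917AA4 -> emit 91 7A A4, reset; bytes_emitted=3
After char 4 ('h'=33): chars_in_quartet=1 acc=0x21 bytes_emitted=3
After char 5 ('x'=49): chars_in_quartet=2 acc=0x871 bytes_emitted=3
After char 6 ('k'=36): chars_in_quartet=3 acc=0x21C64 bytes_emitted=3
After char 7 ('b'=27): chars_in_quartet=4 acc=0x87191B -> emit 87 19 1B, reset; bytes_emitted=6
After char 8 ('s'=44): chars_in_quartet=1 acc=0x2C bytes_emitted=6
After char 9 ('A'=0): chars_in_quartet=2 acc=0xB00 bytes_emitted=6
After char 10 ('9'=61): chars_in_quartet=3 acc=0x2C03D bytes_emitted=6
After char 11 ('F'=5): chars_in_quartet=4 acc=0xB00F45 -> emit B0 0F 45, reset; bytes_emitted=9

Answer: 91 7A A4 87 19 1B B0 0F 45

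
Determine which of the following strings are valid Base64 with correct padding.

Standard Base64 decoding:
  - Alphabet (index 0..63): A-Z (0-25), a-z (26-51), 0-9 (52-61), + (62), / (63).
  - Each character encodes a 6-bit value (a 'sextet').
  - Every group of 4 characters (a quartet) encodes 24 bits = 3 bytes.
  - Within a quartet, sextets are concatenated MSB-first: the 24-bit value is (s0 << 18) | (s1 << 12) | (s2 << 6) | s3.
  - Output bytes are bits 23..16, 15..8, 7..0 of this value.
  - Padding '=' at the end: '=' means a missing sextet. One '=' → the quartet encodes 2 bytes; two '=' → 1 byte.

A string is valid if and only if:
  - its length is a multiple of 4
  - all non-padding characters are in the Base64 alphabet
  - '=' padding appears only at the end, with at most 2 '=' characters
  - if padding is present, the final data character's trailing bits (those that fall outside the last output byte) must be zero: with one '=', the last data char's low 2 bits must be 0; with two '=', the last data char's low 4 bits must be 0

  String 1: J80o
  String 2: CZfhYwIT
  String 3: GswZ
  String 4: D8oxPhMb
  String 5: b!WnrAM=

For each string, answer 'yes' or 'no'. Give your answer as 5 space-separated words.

Answer: yes yes yes yes no

Derivation:
String 1: 'J80o' → valid
String 2: 'CZfhYwIT' → valid
String 3: 'GswZ' → valid
String 4: 'D8oxPhMb' → valid
String 5: 'b!WnrAM=' → invalid (bad char(s): ['!'])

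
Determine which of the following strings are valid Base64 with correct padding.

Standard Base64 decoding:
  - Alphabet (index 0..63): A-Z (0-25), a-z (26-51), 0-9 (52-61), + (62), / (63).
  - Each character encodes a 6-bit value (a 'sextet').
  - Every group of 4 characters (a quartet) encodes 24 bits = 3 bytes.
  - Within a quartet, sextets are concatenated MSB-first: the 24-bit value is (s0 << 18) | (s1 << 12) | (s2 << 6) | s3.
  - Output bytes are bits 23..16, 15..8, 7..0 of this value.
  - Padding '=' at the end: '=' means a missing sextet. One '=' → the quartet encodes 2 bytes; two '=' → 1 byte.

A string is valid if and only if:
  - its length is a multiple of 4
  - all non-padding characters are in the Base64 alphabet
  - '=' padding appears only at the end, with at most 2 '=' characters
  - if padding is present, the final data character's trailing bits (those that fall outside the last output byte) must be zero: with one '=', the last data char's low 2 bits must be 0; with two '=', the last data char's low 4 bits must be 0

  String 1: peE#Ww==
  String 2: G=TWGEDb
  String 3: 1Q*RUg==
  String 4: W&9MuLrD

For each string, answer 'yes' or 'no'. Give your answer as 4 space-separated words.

String 1: 'peE#Ww==' → invalid (bad char(s): ['#'])
String 2: 'G=TWGEDb' → invalid (bad char(s): ['=']; '=' in middle)
String 3: '1Q*RUg==' → invalid (bad char(s): ['*'])
String 4: 'W&9MuLrD' → invalid (bad char(s): ['&'])

Answer: no no no no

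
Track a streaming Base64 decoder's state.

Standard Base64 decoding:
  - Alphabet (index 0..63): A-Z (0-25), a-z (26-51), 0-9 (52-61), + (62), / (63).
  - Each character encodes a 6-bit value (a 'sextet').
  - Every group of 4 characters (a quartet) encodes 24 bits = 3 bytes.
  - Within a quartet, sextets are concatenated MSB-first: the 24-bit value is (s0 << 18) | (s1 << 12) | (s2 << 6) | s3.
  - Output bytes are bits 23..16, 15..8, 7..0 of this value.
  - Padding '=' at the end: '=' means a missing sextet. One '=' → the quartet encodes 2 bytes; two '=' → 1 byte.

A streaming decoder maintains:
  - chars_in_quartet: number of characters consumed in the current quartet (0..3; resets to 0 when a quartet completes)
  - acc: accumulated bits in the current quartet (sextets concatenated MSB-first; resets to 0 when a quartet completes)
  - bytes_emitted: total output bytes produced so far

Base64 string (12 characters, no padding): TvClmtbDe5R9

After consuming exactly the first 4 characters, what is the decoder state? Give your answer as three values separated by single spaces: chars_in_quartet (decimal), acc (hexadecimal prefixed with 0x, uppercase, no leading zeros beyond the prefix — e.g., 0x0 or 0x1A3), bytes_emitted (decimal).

Answer: 0 0x0 3

Derivation:
After char 0 ('T'=19): chars_in_quartet=1 acc=0x13 bytes_emitted=0
After char 1 ('v'=47): chars_in_quartet=2 acc=0x4EF bytes_emitted=0
After char 2 ('C'=2): chars_in_quartet=3 acc=0x13BC2 bytes_emitted=0
After char 3 ('l'=37): chars_in_quartet=4 acc=0x4EF0A5 -> emit 4E F0 A5, reset; bytes_emitted=3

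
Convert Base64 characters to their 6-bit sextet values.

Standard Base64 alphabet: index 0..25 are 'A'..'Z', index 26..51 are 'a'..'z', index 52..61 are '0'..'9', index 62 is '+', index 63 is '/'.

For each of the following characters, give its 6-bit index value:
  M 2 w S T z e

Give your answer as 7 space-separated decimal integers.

'M': A..Z range, ord('M') − ord('A') = 12
'2': 0..9 range, 52 + ord('2') − ord('0') = 54
'w': a..z range, 26 + ord('w') − ord('a') = 48
'S': A..Z range, ord('S') − ord('A') = 18
'T': A..Z range, ord('T') − ord('A') = 19
'z': a..z range, 26 + ord('z') − ord('a') = 51
'e': a..z range, 26 + ord('e') − ord('a') = 30

Answer: 12 54 48 18 19 51 30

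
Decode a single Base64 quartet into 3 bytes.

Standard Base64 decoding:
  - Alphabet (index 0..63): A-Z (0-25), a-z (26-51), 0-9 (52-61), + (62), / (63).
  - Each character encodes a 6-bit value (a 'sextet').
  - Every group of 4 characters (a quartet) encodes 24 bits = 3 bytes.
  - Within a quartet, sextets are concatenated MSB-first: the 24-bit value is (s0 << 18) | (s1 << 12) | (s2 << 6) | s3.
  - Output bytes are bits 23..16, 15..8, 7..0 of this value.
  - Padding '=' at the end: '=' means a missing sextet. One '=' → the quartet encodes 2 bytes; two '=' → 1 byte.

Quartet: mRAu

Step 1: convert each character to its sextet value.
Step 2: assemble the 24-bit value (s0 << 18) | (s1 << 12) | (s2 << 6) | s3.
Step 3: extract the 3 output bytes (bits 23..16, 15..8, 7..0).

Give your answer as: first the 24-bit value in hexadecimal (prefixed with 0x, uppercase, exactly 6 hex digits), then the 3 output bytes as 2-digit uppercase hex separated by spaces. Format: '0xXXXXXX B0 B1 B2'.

Answer: 0x99102E 99 10 2E

Derivation:
Sextets: m=38, R=17, A=0, u=46
24-bit: (38<<18) | (17<<12) | (0<<6) | 46
      = 0x980000 | 0x011000 | 0x000000 | 0x00002E
      = 0x99102E
Bytes: (v>>16)&0xFF=99, (v>>8)&0xFF=10, v&0xFF=2E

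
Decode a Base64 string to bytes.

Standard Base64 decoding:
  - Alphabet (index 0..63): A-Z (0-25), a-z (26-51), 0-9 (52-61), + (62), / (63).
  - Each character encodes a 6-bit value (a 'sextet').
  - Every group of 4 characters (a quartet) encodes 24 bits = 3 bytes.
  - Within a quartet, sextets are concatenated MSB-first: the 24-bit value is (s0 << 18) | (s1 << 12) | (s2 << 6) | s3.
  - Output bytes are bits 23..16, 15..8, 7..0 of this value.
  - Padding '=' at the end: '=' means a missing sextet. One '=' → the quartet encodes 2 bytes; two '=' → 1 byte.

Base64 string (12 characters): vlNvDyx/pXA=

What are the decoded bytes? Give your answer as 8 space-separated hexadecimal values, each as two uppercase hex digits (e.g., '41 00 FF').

After char 0 ('v'=47): chars_in_quartet=1 acc=0x2F bytes_emitted=0
After char 1 ('l'=37): chars_in_quartet=2 acc=0xBE5 bytes_emitted=0
After char 2 ('N'=13): chars_in_quartet=3 acc=0x2F94D bytes_emitted=0
After char 3 ('v'=47): chars_in_quartet=4 acc=0xBE536F -> emit BE 53 6F, reset; bytes_emitted=3
After char 4 ('D'=3): chars_in_quartet=1 acc=0x3 bytes_emitted=3
After char 5 ('y'=50): chars_in_quartet=2 acc=0xF2 bytes_emitted=3
After char 6 ('x'=49): chars_in_quartet=3 acc=0x3CB1 bytes_emitted=3
After char 7 ('/'=63): chars_in_quartet=4 acc=0xF2C7F -> emit 0F 2C 7F, reset; bytes_emitted=6
After char 8 ('p'=41): chars_in_quartet=1 acc=0x29 bytes_emitted=6
After char 9 ('X'=23): chars_in_quartet=2 acc=0xA57 bytes_emitted=6
After char 10 ('A'=0): chars_in_quartet=3 acc=0x295C0 bytes_emitted=6
Padding '=': partial quartet acc=0x295C0 -> emit A5 70; bytes_emitted=8

Answer: BE 53 6F 0F 2C 7F A5 70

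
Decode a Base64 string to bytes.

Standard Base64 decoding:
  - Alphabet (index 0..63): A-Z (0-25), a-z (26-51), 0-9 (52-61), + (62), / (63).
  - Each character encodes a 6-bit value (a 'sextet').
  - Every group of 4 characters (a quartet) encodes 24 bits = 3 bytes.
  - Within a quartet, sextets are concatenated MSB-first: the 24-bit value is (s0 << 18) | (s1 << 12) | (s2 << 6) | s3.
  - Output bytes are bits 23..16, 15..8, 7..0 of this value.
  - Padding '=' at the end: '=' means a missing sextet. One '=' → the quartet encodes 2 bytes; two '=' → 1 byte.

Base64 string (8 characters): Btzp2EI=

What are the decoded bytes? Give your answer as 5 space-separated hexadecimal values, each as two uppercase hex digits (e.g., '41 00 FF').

After char 0 ('B'=1): chars_in_quartet=1 acc=0x1 bytes_emitted=0
After char 1 ('t'=45): chars_in_quartet=2 acc=0x6D bytes_emitted=0
After char 2 ('z'=51): chars_in_quartet=3 acc=0x1B73 bytes_emitted=0
After char 3 ('p'=41): chars_in_quartet=4 acc=0x6DCE9 -> emit 06 DC E9, reset; bytes_emitted=3
After char 4 ('2'=54): chars_in_quartet=1 acc=0x36 bytes_emitted=3
After char 5 ('E'=4): chars_in_quartet=2 acc=0xD84 bytes_emitted=3
After char 6 ('I'=8): chars_in_quartet=3 acc=0x36108 bytes_emitted=3
Padding '=': partial quartet acc=0x36108 -> emit D8 42; bytes_emitted=5

Answer: 06 DC E9 D8 42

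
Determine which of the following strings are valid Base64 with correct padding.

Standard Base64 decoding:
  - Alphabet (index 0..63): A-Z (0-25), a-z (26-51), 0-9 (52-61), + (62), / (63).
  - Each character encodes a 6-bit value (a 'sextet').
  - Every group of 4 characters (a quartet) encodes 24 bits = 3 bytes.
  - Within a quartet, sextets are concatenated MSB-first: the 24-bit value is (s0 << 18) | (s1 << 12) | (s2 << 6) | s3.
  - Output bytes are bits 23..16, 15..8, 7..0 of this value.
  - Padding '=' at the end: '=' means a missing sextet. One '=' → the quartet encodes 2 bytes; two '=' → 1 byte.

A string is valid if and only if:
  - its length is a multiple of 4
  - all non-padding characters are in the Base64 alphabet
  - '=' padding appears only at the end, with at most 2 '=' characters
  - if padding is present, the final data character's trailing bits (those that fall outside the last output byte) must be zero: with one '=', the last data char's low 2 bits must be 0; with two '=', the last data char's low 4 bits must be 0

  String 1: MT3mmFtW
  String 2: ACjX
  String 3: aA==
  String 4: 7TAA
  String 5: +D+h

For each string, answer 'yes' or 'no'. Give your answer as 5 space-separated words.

String 1: 'MT3mmFtW' → valid
String 2: 'ACjX' → valid
String 3: 'aA==' → valid
String 4: '7TAA' → valid
String 5: '+D+h' → valid

Answer: yes yes yes yes yes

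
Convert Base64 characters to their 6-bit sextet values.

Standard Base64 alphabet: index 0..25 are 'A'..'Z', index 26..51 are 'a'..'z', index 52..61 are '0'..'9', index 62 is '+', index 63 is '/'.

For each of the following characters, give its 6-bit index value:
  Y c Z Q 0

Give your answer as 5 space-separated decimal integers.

'Y': A..Z range, ord('Y') − ord('A') = 24
'c': a..z range, 26 + ord('c') − ord('a') = 28
'Z': A..Z range, ord('Z') − ord('A') = 25
'Q': A..Z range, ord('Q') − ord('A') = 16
'0': 0..9 range, 52 + ord('0') − ord('0') = 52

Answer: 24 28 25 16 52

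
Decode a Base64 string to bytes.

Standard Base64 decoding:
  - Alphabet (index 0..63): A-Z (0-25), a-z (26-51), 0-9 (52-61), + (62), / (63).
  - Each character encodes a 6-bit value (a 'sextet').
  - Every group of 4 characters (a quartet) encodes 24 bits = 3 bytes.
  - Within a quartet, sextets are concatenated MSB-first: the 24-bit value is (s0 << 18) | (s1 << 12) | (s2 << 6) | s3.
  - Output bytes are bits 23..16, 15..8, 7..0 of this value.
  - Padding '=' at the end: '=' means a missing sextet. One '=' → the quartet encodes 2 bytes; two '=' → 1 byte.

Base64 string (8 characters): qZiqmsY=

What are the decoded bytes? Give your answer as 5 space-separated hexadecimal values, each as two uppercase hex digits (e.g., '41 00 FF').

Answer: A9 98 AA 9A C6

Derivation:
After char 0 ('q'=42): chars_in_quartet=1 acc=0x2A bytes_emitted=0
After char 1 ('Z'=25): chars_in_quartet=2 acc=0xA99 bytes_emitted=0
After char 2 ('i'=34): chars_in_quartet=3 acc=0x2A662 bytes_emitted=0
After char 3 ('q'=42): chars_in_quartet=4 acc=0xA998AA -> emit A9 98 AA, reset; bytes_emitted=3
After char 4 ('m'=38): chars_in_quartet=1 acc=0x26 bytes_emitted=3
After char 5 ('s'=44): chars_in_quartet=2 acc=0x9AC bytes_emitted=3
After char 6 ('Y'=24): chars_in_quartet=3 acc=0x26B18 bytes_emitted=3
Padding '=': partial quartet acc=0x26B18 -> emit 9A C6; bytes_emitted=5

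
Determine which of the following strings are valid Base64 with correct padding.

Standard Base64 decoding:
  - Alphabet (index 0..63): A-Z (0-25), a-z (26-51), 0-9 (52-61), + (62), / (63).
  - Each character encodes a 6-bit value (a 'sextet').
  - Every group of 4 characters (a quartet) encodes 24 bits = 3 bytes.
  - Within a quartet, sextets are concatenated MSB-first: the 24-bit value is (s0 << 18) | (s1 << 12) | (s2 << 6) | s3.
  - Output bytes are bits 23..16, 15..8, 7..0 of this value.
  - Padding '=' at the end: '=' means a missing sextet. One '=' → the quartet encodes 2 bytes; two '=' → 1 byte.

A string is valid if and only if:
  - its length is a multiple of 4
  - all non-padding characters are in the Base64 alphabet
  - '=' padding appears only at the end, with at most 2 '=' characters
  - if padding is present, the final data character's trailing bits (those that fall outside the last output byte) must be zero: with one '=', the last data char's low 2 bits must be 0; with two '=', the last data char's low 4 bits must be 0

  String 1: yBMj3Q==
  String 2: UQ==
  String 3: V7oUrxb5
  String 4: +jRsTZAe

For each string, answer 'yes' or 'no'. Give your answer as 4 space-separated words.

Answer: yes yes yes yes

Derivation:
String 1: 'yBMj3Q==' → valid
String 2: 'UQ==' → valid
String 3: 'V7oUrxb5' → valid
String 4: '+jRsTZAe' → valid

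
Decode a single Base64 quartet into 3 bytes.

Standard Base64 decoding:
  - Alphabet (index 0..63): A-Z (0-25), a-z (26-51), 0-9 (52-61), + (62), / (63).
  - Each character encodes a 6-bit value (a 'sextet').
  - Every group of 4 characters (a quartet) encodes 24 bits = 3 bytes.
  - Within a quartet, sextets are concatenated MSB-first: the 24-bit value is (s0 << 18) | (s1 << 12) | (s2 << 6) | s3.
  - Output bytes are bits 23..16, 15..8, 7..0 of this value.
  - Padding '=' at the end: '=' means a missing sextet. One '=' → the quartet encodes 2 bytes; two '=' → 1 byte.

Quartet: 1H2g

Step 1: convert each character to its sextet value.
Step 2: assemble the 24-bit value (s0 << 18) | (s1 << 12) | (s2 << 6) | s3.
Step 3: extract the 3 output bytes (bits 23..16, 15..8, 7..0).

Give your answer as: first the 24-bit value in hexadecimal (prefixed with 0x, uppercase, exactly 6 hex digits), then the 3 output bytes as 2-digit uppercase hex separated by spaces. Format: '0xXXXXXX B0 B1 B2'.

Sextets: 1=53, H=7, 2=54, g=32
24-bit: (53<<18) | (7<<12) | (54<<6) | 32
      = 0xD40000 | 0x007000 | 0x000D80 | 0x000020
      = 0xD47DA0
Bytes: (v>>16)&0xFF=D4, (v>>8)&0xFF=7D, v&0xFF=A0

Answer: 0xD47DA0 D4 7D A0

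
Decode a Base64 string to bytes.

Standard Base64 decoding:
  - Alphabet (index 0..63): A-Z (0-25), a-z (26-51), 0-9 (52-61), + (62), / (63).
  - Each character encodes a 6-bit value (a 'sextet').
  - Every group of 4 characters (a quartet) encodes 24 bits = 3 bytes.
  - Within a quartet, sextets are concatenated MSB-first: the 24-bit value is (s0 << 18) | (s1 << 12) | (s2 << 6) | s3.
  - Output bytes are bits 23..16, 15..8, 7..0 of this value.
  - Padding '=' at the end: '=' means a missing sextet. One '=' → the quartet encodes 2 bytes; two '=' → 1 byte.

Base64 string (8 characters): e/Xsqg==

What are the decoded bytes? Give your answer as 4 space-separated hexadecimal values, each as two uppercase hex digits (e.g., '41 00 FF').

Answer: 7B F5 EC AA

Derivation:
After char 0 ('e'=30): chars_in_quartet=1 acc=0x1E bytes_emitted=0
After char 1 ('/'=63): chars_in_quartet=2 acc=0x7BF bytes_emitted=0
After char 2 ('X'=23): chars_in_quartet=3 acc=0x1EFD7 bytes_emitted=0
After char 3 ('s'=44): chars_in_quartet=4 acc=0x7BF5EC -> emit 7B F5 EC, reset; bytes_emitted=3
After char 4 ('q'=42): chars_in_quartet=1 acc=0x2A bytes_emitted=3
After char 5 ('g'=32): chars_in_quartet=2 acc=0xAA0 bytes_emitted=3
Padding '==': partial quartet acc=0xAA0 -> emit AA; bytes_emitted=4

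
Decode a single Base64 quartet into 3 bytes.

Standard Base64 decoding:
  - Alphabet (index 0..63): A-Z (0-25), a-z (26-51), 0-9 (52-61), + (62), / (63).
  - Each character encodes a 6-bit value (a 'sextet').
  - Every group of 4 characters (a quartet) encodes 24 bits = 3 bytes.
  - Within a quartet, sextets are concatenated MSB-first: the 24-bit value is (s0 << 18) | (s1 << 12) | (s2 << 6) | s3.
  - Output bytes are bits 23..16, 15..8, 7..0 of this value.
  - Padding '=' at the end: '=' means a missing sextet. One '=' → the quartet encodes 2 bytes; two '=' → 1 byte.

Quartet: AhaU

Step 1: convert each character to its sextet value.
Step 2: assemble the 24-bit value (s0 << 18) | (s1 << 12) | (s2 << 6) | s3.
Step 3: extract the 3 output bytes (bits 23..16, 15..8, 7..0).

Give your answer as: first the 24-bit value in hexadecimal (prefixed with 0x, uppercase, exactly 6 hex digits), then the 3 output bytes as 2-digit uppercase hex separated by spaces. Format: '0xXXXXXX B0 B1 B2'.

Sextets: A=0, h=33, a=26, U=20
24-bit: (0<<18) | (33<<12) | (26<<6) | 20
      = 0x000000 | 0x021000 | 0x000680 | 0x000014
      = 0x021694
Bytes: (v>>16)&0xFF=02, (v>>8)&0xFF=16, v&0xFF=94

Answer: 0x021694 02 16 94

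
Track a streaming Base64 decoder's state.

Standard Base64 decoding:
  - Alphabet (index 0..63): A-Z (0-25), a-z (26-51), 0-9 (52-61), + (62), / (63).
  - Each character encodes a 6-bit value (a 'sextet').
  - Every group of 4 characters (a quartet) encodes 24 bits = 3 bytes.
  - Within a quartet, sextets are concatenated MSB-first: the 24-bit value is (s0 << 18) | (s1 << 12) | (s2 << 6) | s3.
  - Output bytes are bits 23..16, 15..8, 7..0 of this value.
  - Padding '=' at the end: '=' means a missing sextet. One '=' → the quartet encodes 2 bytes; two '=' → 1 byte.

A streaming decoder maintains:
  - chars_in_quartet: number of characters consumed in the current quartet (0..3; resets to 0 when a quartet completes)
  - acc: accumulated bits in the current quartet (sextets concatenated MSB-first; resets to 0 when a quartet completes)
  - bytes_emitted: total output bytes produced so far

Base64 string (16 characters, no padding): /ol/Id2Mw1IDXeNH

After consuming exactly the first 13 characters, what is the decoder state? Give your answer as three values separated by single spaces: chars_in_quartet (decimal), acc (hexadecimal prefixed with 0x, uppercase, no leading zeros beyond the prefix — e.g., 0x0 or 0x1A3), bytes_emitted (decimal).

Answer: 1 0x17 9

Derivation:
After char 0 ('/'=63): chars_in_quartet=1 acc=0x3F bytes_emitted=0
After char 1 ('o'=40): chars_in_quartet=2 acc=0xFE8 bytes_emitted=0
After char 2 ('l'=37): chars_in_quartet=3 acc=0x3FA25 bytes_emitted=0
After char 3 ('/'=63): chars_in_quartet=4 acc=0xFE897F -> emit FE 89 7F, reset; bytes_emitted=3
After char 4 ('I'=8): chars_in_quartet=1 acc=0x8 bytes_emitted=3
After char 5 ('d'=29): chars_in_quartet=2 acc=0x21D bytes_emitted=3
After char 6 ('2'=54): chars_in_quartet=3 acc=0x8776 bytes_emitted=3
After char 7 ('M'=12): chars_in_quartet=4 acc=0x21DD8C -> emit 21 DD 8C, reset; bytes_emitted=6
After char 8 ('w'=48): chars_in_quartet=1 acc=0x30 bytes_emitted=6
After char 9 ('1'=53): chars_in_quartet=2 acc=0xC35 bytes_emitted=6
After char 10 ('I'=8): chars_in_quartet=3 acc=0x30D48 bytes_emitted=6
After char 11 ('D'=3): chars_in_quartet=4 acc=0xC35203 -> emit C3 52 03, reset; bytes_emitted=9
After char 12 ('X'=23): chars_in_quartet=1 acc=0x17 bytes_emitted=9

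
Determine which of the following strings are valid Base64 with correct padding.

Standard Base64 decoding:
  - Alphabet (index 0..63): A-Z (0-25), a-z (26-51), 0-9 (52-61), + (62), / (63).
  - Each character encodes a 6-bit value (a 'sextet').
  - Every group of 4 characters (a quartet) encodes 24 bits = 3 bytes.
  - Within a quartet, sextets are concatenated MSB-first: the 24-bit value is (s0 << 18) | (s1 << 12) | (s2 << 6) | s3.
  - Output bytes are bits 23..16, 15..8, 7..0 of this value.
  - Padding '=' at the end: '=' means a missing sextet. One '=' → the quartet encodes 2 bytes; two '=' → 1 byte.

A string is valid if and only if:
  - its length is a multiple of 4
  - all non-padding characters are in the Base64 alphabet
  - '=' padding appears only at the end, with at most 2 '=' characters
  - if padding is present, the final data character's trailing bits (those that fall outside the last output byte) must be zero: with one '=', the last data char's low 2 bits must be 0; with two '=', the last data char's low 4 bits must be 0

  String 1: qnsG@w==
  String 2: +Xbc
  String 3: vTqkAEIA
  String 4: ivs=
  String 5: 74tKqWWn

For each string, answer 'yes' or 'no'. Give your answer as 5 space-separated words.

String 1: 'qnsG@w==' → invalid (bad char(s): ['@'])
String 2: '+Xbc' → valid
String 3: 'vTqkAEIA' → valid
String 4: 'ivs=' → valid
String 5: '74tKqWWn' → valid

Answer: no yes yes yes yes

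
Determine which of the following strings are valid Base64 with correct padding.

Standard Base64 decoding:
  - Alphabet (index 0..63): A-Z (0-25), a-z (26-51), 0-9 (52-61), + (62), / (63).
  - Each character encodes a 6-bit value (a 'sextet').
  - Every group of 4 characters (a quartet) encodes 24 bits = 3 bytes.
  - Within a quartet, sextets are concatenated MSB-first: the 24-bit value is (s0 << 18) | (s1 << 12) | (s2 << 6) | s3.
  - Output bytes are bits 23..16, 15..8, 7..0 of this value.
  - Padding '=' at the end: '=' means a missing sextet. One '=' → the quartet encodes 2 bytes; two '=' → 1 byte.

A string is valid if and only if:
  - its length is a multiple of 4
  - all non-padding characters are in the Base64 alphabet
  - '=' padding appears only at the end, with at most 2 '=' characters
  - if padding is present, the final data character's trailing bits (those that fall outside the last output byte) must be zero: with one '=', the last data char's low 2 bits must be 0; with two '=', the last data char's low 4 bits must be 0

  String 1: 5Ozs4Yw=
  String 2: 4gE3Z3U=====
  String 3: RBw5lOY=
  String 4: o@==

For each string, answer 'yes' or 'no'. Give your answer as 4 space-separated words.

String 1: '5Ozs4Yw=' → valid
String 2: '4gE3Z3U=====' → invalid (5 pad chars (max 2))
String 3: 'RBw5lOY=' → valid
String 4: 'o@==' → invalid (bad char(s): ['@'])

Answer: yes no yes no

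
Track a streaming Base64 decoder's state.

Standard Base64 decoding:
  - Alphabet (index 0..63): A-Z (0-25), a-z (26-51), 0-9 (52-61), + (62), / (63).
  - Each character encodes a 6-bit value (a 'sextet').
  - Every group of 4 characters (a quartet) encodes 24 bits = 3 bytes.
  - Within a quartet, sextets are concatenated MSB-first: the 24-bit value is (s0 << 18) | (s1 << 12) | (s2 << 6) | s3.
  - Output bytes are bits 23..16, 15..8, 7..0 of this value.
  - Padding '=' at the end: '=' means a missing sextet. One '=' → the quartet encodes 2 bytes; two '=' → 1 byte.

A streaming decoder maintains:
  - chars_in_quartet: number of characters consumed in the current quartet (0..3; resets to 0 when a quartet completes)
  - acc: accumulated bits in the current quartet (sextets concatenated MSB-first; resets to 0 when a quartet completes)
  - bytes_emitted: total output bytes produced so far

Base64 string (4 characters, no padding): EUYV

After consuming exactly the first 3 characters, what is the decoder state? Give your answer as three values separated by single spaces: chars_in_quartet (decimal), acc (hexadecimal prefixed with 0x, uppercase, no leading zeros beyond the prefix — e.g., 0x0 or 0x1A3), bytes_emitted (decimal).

Answer: 3 0x4518 0

Derivation:
After char 0 ('E'=4): chars_in_quartet=1 acc=0x4 bytes_emitted=0
After char 1 ('U'=20): chars_in_quartet=2 acc=0x114 bytes_emitted=0
After char 2 ('Y'=24): chars_in_quartet=3 acc=0x4518 bytes_emitted=0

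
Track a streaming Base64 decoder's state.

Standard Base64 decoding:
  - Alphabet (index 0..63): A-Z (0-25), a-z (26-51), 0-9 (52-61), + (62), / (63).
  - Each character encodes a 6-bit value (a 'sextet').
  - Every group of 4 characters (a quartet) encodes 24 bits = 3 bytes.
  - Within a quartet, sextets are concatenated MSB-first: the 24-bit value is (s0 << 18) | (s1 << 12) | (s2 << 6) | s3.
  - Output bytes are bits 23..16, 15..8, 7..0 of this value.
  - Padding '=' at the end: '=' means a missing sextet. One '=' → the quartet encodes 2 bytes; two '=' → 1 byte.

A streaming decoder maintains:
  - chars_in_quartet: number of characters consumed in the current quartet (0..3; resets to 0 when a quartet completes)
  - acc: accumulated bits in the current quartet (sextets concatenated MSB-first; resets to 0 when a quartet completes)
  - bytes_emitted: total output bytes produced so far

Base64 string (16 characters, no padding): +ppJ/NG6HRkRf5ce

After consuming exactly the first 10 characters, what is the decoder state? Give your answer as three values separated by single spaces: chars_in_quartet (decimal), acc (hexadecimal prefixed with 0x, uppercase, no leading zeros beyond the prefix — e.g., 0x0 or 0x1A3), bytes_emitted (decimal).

After char 0 ('+'=62): chars_in_quartet=1 acc=0x3E bytes_emitted=0
After char 1 ('p'=41): chars_in_quartet=2 acc=0xFA9 bytes_emitted=0
After char 2 ('p'=41): chars_in_quartet=3 acc=0x3EA69 bytes_emitted=0
After char 3 ('J'=9): chars_in_quartet=4 acc=0xFA9A49 -> emit FA 9A 49, reset; bytes_emitted=3
After char 4 ('/'=63): chars_in_quartet=1 acc=0x3F bytes_emitted=3
After char 5 ('N'=13): chars_in_quartet=2 acc=0xFCD bytes_emitted=3
After char 6 ('G'=6): chars_in_quartet=3 acc=0x3F346 bytes_emitted=3
After char 7 ('6'=58): chars_in_quartet=4 acc=0xFCD1BA -> emit FC D1 BA, reset; bytes_emitted=6
After char 8 ('H'=7): chars_in_quartet=1 acc=0x7 bytes_emitted=6
After char 9 ('R'=17): chars_in_quartet=2 acc=0x1D1 bytes_emitted=6

Answer: 2 0x1D1 6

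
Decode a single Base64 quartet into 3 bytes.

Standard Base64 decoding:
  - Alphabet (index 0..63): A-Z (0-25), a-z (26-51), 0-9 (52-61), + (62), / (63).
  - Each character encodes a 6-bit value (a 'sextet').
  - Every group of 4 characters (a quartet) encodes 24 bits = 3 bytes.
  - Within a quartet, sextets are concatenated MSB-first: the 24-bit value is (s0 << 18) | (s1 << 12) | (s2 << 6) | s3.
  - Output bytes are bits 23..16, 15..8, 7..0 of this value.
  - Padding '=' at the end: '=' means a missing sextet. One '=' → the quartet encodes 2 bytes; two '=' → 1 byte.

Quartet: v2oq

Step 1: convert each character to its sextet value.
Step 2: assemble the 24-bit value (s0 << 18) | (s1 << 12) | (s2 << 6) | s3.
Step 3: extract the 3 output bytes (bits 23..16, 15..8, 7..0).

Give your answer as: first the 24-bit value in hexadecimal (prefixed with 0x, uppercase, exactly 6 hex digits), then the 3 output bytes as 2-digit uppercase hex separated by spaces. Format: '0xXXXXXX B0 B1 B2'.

Answer: 0xBF6A2A BF 6A 2A

Derivation:
Sextets: v=47, 2=54, o=40, q=42
24-bit: (47<<18) | (54<<12) | (40<<6) | 42
      = 0xBC0000 | 0x036000 | 0x000A00 | 0x00002A
      = 0xBF6A2A
Bytes: (v>>16)&0xFF=BF, (v>>8)&0xFF=6A, v&0xFF=2A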